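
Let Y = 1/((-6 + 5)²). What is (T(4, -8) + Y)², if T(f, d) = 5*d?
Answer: 1521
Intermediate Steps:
Y = 1 (Y = 1/((-1)²) = 1/1 = 1)
(T(4, -8) + Y)² = (5*(-8) + 1)² = (-40 + 1)² = (-39)² = 1521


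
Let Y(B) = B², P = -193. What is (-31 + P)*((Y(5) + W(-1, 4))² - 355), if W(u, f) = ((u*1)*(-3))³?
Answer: -526176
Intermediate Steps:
W(u, f) = -27*u³ (W(u, f) = (u*(-3))³ = (-3*u)³ = -27*u³)
(-31 + P)*((Y(5) + W(-1, 4))² - 355) = (-31 - 193)*((5² - 27*(-1)³)² - 355) = -224*((25 - 27*(-1))² - 355) = -224*((25 + 27)² - 355) = -224*(52² - 355) = -224*(2704 - 355) = -224*2349 = -526176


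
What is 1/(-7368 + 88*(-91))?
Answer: -1/15376 ≈ -6.5036e-5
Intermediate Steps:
1/(-7368 + 88*(-91)) = 1/(-7368 - 8008) = 1/(-15376) = -1/15376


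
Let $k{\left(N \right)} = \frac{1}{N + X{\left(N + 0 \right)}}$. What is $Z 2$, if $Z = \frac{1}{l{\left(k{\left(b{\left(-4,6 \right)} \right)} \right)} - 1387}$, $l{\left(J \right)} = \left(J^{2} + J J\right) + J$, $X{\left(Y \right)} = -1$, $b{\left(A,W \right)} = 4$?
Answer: $- \frac{9}{6239} \approx -0.0014425$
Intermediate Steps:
$k{\left(N \right)} = \frac{1}{-1 + N}$ ($k{\left(N \right)} = \frac{1}{N - 1} = \frac{1}{-1 + N}$)
$l{\left(J \right)} = J + 2 J^{2}$ ($l{\left(J \right)} = \left(J^{2} + J^{2}\right) + J = 2 J^{2} + J = J + 2 J^{2}$)
$Z = - \frac{9}{12478}$ ($Z = \frac{1}{\frac{1 + \frac{2}{-1 + 4}}{-1 + 4} - 1387} = \frac{1}{\frac{1 + \frac{2}{3}}{3} - 1387} = \frac{1}{\frac{1}{3} \cdot \frac{5}{3} - 1387} = \frac{1}{\frac{5}{9} - 1387} = \frac{1}{- \frac{12478}{9}} = - \frac{9}{12478} \approx -0.00072127$)
$Z 2 = \left(- \frac{9}{12478}\right) 2 = - \frac{9}{6239}$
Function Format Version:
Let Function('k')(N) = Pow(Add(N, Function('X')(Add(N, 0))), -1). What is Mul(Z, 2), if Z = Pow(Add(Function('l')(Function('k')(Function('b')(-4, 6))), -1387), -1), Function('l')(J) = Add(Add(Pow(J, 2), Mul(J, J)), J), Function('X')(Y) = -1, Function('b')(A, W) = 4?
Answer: Rational(-9, 6239) ≈ -0.0014425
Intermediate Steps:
Function('k')(N) = Pow(Add(-1, N), -1) (Function('k')(N) = Pow(Add(N, -1), -1) = Pow(Add(-1, N), -1))
Function('l')(J) = Add(J, Mul(2, Pow(J, 2))) (Function('l')(J) = Add(Add(Pow(J, 2), Pow(J, 2)), J) = Add(Mul(2, Pow(J, 2)), J) = Add(J, Mul(2, Pow(J, 2))))
Z = Rational(-9, 12478) (Z = Pow(Add(Mul(Pow(Add(-1, 4), -1), Add(1, Mul(2, Pow(Add(-1, 4), -1)))), -1387), -1) = Pow(Add(Mul(Pow(3, -1), Add(1, Mul(2, Pow(3, -1)))), -1387), -1) = Pow(Add(Mul(Rational(1, 3), Add(1, Mul(2, Rational(1, 3)))), -1387), -1) = Pow(Add(Mul(Rational(1, 3), Add(1, Rational(2, 3))), -1387), -1) = Pow(Add(Mul(Rational(1, 3), Rational(5, 3)), -1387), -1) = Pow(Add(Rational(5, 9), -1387), -1) = Pow(Rational(-12478, 9), -1) = Rational(-9, 12478) ≈ -0.00072127)
Mul(Z, 2) = Mul(Rational(-9, 12478), 2) = Rational(-9, 6239)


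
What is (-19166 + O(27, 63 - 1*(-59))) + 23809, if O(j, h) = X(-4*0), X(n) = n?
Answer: 4643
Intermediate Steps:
O(j, h) = 0 (O(j, h) = -4*0 = 0)
(-19166 + O(27, 63 - 1*(-59))) + 23809 = (-19166 + 0) + 23809 = -19166 + 23809 = 4643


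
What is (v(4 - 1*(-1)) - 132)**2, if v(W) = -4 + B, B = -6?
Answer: 20164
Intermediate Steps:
v(W) = -10 (v(W) = -4 - 6 = -10)
(v(4 - 1*(-1)) - 132)**2 = (-10 - 132)**2 = (-142)**2 = 20164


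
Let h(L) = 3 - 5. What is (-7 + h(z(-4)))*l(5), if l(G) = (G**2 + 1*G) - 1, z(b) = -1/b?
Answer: -261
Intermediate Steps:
l(G) = -1 + G + G**2 (l(G) = (G**2 + G) - 1 = (G + G**2) - 1 = -1 + G + G**2)
h(L) = -2
(-7 + h(z(-4)))*l(5) = (-7 - 2)*(-1 + 5 + 5**2) = -9*(-1 + 5 + 25) = -9*29 = -261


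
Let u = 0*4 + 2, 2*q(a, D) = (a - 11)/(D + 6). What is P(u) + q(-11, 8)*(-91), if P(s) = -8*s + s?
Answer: 115/2 ≈ 57.500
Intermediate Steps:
q(a, D) = (-11 + a)/(2*(6 + D)) (q(a, D) = ((a - 11)/(D + 6))/2 = ((-11 + a)/(6 + D))/2 = (-11 + a)/(2*(6 + D)))
u = 2 (u = 0 + 2 = 2)
P(s) = -7*s
P(u) + q(-11, 8)*(-91) = -7*2 + ((-11 - 11)/(2*(6 + 8)))*(-91) = -14 + ((1/2)*(-22)/14)*(-91) = -14 + ((1/2)*(1/14)*(-22))*(-91) = -14 - 11/14*(-91) = -14 + 143/2 = 115/2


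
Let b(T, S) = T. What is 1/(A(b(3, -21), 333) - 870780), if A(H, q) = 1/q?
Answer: -333/289969739 ≈ -1.1484e-6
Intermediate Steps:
1/(A(b(3, -21), 333) - 870780) = 1/(1/333 - 870780) = 1/(-289969739/333) = -333/289969739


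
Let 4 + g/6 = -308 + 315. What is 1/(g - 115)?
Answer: -1/97 ≈ -0.010309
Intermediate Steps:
g = 18 (g = -24 + 6*(-308 + 315) = -24 + 6*7 = -24 + 42 = 18)
1/(g - 115) = 1/(18 - 115) = 1/(-97) = -1/97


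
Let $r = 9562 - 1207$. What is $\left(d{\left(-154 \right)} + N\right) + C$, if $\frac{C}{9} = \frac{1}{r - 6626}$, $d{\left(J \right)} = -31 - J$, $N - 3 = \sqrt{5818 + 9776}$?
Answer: $\frac{217863}{1729} + \sqrt{15594} \approx 250.88$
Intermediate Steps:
$N = 3 + \sqrt{15594}$ ($N = 3 + \sqrt{5818 + 9776} = 3 + \sqrt{15594} \approx 127.88$)
$r = 8355$
$C = \frac{9}{1729}$ ($C = \frac{9}{8355 - 6626} = \frac{9}{1729} \approx 0.0052053$)
$\left(d{\left(-154 \right)} + N\right) + C = \left(\left(-31 - -154\right) + \left(3 + \sqrt{15594}\right)\right) + \frac{9}{1729} = \left(\left(-31 + 154\right) + \left(3 + \sqrt{15594}\right)\right) + \frac{9}{1729} = \left(123 + \left(3 + \sqrt{15594}\right)\right) + \frac{9}{1729} = \left(126 + \sqrt{15594}\right) + \frac{9}{1729} = \frac{217863}{1729} + \sqrt{15594}$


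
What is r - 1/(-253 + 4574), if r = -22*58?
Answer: -5513597/4321 ≈ -1276.0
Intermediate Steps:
r = -1276
r - 1/(-253 + 4574) = -1276 - 1/(-253 + 4574) = -1276 - 1/4321 = -5513597/4321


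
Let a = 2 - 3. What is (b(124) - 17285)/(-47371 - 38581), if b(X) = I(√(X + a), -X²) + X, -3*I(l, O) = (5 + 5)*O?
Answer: -102277/257856 ≈ -0.39664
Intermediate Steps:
a = -1
I(l, O) = -10*O/3 (I(l, O) = -(5 + 5)*O/3 = -10*O/3)
b(X) = X + 10*X²/3 (b(X) = -(-10)*X²/3 + X = 10*X²/3 + X = X + 10*X²/3)
(b(124) - 17285)/(-47371 - 38581) = ((⅓)*124*(3 + 10*124) - 17285)/(-47371 - 38581) = ((⅓)*124*(3 + 1240) - 17285)/(-85952) = ((⅓)*124*1243 - 17285)*(-1/85952) = (154132/3 - 17285)*(-1/85952) = (102277/3)*(-1/85952) = -102277/257856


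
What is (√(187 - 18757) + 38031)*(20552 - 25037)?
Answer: -170569035 - 4485*I*√18570 ≈ -1.7057e+8 - 6.1118e+5*I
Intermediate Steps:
(√(187 - 18757) + 38031)*(20552 - 25037) = (√(-18570) + 38031)*(-4485) = (I*√18570 + 38031)*(-4485) = (38031 + I*√18570)*(-4485) = -170569035 - 4485*I*√18570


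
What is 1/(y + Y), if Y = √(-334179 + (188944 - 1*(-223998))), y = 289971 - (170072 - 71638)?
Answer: 191537/36686343606 - √78763/36686343606 ≈ 5.2133e-6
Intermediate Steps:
y = 191537 (y = 289971 - 1*98434 = 289971 - 98434 = 191537)
Y = √78763 (Y = √(-334179 + (188944 + 223998)) = √(-334179 + 412942) = √78763 ≈ 280.65)
1/(y + Y) = 1/(191537 + √78763)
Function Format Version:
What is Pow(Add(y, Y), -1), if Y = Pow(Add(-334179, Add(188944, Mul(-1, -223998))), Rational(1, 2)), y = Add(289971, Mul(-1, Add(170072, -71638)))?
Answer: Add(Rational(191537, 36686343606), Mul(Rational(-1, 36686343606), Pow(78763, Rational(1, 2)))) ≈ 5.2133e-6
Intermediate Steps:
y = 191537 (y = Add(289971, Mul(-1, 98434)) = Add(289971, -98434) = 191537)
Y = Pow(78763, Rational(1, 2)) (Y = Pow(Add(-334179, Add(188944, 223998)), Rational(1, 2)) = Pow(Add(-334179, 412942), Rational(1, 2)) = Pow(78763, Rational(1, 2)) ≈ 280.65)
Pow(Add(y, Y), -1) = Pow(Add(191537, Pow(78763, Rational(1, 2))), -1)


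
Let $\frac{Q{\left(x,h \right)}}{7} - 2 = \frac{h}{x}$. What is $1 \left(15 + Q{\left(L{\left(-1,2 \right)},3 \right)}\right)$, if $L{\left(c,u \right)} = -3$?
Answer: $22$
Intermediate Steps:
$Q{\left(x,h \right)} = 14 + \frac{7 h}{x}$ ($Q{\left(x,h \right)} = 14 + 7 \frac{h}{x} = 14 + \frac{7 h}{x}$)
$1 \left(15 + Q{\left(L{\left(-1,2 \right)},3 \right)}\right) = 1 \left(15 + \left(14 + 7 \cdot 3 \frac{1}{-3}\right)\right) = 1 \left(15 + \left(14 + 7 \cdot 3 \left(- \frac{1}{3}\right)\right)\right) = 1 \left(15 + \left(14 - 7\right)\right) = 1 \left(15 + 7\right) = 1 \cdot 22 = 22$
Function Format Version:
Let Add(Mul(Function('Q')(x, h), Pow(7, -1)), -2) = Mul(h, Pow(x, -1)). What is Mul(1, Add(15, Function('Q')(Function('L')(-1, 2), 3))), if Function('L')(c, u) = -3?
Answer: 22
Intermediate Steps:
Function('Q')(x, h) = Add(14, Mul(7, h, Pow(x, -1))) (Function('Q')(x, h) = Add(14, Mul(7, Mul(h, Pow(x, -1)))) = Add(14, Mul(7, h, Pow(x, -1))))
Mul(1, Add(15, Function('Q')(Function('L')(-1, 2), 3))) = Mul(1, Add(15, Add(14, Mul(7, 3, Pow(-3, -1))))) = Mul(1, Add(15, Add(14, Mul(7, 3, Rational(-1, 3))))) = Mul(1, Add(15, Add(14, -7))) = Mul(1, Add(15, 7)) = Mul(1, 22) = 22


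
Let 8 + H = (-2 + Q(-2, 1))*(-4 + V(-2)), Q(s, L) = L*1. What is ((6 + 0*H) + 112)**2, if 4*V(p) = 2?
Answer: 13924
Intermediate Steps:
Q(s, L) = L
V(p) = 1/2 (V(p) = (1/4)*2 = 1/2)
H = -9/2 (H = -8 + (-2 + 1)*(-4 + 1/2) = -8 - 1*(-7/2) = -8 + 7/2 = -9/2 ≈ -4.5000)
((6 + 0*H) + 112)**2 = ((6 + 0*(-9/2)) + 112)**2 = ((6 + 0) + 112)**2 = (6 + 112)**2 = 118**2 = 13924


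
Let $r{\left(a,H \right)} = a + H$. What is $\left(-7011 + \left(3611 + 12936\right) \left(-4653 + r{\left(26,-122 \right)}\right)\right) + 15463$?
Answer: $-78573251$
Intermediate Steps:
$r{\left(a,H \right)} = H + a$
$\left(-7011 + \left(3611 + 12936\right) \left(-4653 + r{\left(26,-122 \right)}\right)\right) + 15463 = \left(-7011 + \left(3611 + 12936\right) \left(-4653 + \left(-122 + 26\right)\right)\right) + 15463 = \left(-7011 + 16547 \left(-4653 - 96\right)\right) + 15463 = \left(-7011 + 16547 \left(-4749\right)\right) + 15463 = \left(-7011 - 78581703\right) + 15463 = -78588714 + 15463 = -78573251$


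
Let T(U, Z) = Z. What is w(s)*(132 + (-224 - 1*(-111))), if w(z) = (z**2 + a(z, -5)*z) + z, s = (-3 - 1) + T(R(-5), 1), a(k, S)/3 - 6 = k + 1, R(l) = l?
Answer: -570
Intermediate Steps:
a(k, S) = 21 + 3*k (a(k, S) = 18 + 3*(k + 1) = 18 + 3*(1 + k) = 18 + (3 + 3*k) = 21 + 3*k)
s = -3 (s = (-3 - 1) + 1 = -4 + 1 = -3)
w(z) = z + z**2 + z*(21 + 3*z) (w(z) = (z**2 + (21 + 3*z)*z) + z = (z**2 + z*(21 + 3*z)) + z = z + z**2 + z*(21 + 3*z))
w(s)*(132 + (-224 - 1*(-111))) = (2*(-3)*(11 + 2*(-3)))*(132 + (-224 - 1*(-111))) = (2*(-3)*(11 - 6))*(132 + (-224 + 111)) = (2*(-3)*5)*(132 - 113) = -30*19 = -570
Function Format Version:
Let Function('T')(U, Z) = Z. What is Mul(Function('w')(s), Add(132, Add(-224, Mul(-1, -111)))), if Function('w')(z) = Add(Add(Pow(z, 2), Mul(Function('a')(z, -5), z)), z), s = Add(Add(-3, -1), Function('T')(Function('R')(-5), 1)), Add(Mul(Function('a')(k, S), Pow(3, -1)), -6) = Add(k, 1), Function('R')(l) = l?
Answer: -570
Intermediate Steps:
Function('a')(k, S) = Add(21, Mul(3, k)) (Function('a')(k, S) = Add(18, Mul(3, Add(k, 1))) = Add(18, Mul(3, Add(1, k))) = Add(18, Add(3, Mul(3, k))) = Add(21, Mul(3, k)))
s = -3 (s = Add(Add(-3, -1), 1) = Add(-4, 1) = -3)
Function('w')(z) = Add(z, Pow(z, 2), Mul(z, Add(21, Mul(3, z)))) (Function('w')(z) = Add(Add(Pow(z, 2), Mul(Add(21, Mul(3, z)), z)), z) = Add(Add(Pow(z, 2), Mul(z, Add(21, Mul(3, z)))), z) = Add(z, Pow(z, 2), Mul(z, Add(21, Mul(3, z)))))
Mul(Function('w')(s), Add(132, Add(-224, Mul(-1, -111)))) = Mul(Mul(2, -3, Add(11, Mul(2, -3))), Add(132, Add(-224, Mul(-1, -111)))) = Mul(Mul(2, -3, Add(11, -6)), Add(132, Add(-224, 111))) = Mul(Mul(2, -3, 5), Add(132, -113)) = Mul(-30, 19) = -570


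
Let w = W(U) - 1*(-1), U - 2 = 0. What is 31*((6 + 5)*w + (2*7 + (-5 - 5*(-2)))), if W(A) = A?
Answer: 1612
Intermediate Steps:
U = 2 (U = 2 + 0 = 2)
w = 3 (w = 2 - 1*(-1) = 2 + 1 = 3)
31*((6 + 5)*w + (2*7 + (-5 - 5*(-2)))) = 31*((6 + 5)*3 + (2*7 + (-5 - 5*(-2)))) = 31*(11*3 + (14 + (-5 + 10))) = 31*(33 + (14 + 5)) = 31*(33 + 19) = 31*52 = 1612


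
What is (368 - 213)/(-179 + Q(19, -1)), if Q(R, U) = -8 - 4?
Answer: -155/191 ≈ -0.81152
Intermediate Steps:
Q(R, U) = -12
(368 - 213)/(-179 + Q(19, -1)) = (368 - 213)/(-179 - 12) = 155/(-191) = 155*(-1/191) = -155/191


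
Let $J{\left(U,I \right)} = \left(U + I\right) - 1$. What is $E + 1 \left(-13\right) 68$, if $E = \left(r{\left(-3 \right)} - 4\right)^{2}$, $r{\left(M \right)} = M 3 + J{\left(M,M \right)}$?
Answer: $-484$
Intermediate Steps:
$J{\left(U,I \right)} = -1 + I + U$ ($J{\left(U,I \right)} = \left(I + U\right) - 1 = -1 + I + U$)
$r{\left(M \right)} = -1 + 5 M$ ($r{\left(M \right)} = M 3 + \left(-1 + M + M\right) = 3 M + \left(-1 + 2 M\right) = -1 + 5 M$)
$E = 400$ ($E = \left(\left(-1 + 5 \left(-3\right)\right) - 4\right)^{2} = \left(\left(-1 - 15\right) - 4\right)^{2} = \left(-16 - 4\right)^{2} = \left(-20\right)^{2} = 400$)
$E + 1 \left(-13\right) 68 = 400 + 1 \left(-13\right) 68 = 400 - 884 = -484$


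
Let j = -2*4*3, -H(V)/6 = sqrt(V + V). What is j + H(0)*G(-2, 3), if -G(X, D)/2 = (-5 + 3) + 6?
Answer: -24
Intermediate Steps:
G(X, D) = -8 (G(X, D) = -2*((-5 + 3) + 6) = -2*(-2 + 6) = -2*4 = -8)
H(V) = -6*sqrt(2)*sqrt(V) (H(V) = -6*sqrt(V + V) = -6*sqrt(2)*sqrt(V))
j = -24 (j = -8*3 = -24)
j + H(0)*G(-2, 3) = -24 - 6*sqrt(2)*sqrt(0)*(-8) = -24 - 6*sqrt(2)*0*(-8) = -24 + 0*(-8) = -24 + 0 = -24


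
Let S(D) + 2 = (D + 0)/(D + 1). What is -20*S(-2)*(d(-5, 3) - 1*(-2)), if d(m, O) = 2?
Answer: 0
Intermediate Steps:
S(D) = -2 + D/(1 + D) (S(D) = -2 + (D + 0)/(D + 1) = -2 + D/(1 + D))
-20*S(-2)*(d(-5, 3) - 1*(-2)) = -20*(-2 - 1*(-2))/(1 - 2)*(2 - 1*(-2)) = -20*(-2 + 2)/(-1)*(2 + 2) = -20*(-1*0)*4 = -0*4 = -20*0 = 0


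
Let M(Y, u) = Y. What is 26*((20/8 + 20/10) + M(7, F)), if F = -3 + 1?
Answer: 299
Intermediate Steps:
F = -2
26*((20/8 + 20/10) + M(7, F)) = 26*((20/8 + 20/10) + 7) = 26*((20*(⅛) + 20*(⅒)) + 7) = 26*((5/2 + 2) + 7) = 26*(9/2 + 7) = 26*(23/2) = 299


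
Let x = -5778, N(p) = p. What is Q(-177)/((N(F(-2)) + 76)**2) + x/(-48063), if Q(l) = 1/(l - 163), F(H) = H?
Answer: 96915887/806176720 ≈ 0.12022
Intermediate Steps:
Q(l) = 1/(-163 + l)
Q(-177)/((N(F(-2)) + 76)**2) + x/(-48063) = 1/((-163 - 177)*((-2 + 76)**2)) - 5778/(-48063) = 1/((-340)*(74**2)) - 5778*(-1/48063) = -1/340/5476 + 1926/16021 = -1/340*1/5476 + 1926/16021 = -1/1861840 + 1926/16021 = 96915887/806176720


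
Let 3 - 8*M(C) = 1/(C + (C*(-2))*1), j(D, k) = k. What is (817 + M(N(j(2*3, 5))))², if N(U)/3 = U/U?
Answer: 96216481/144 ≈ 6.6817e+5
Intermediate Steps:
N(U) = 3 (N(U) = 3*(U/U) = 3*1 = 3)
M(C) = 3/8 + 1/(8*C) (M(C) = 3/8 - 1/(8*(C + (C*(-2))*1)) = 3/8 - 1/(8*(C - 2*C*1)) = 3/8 - 1/(8*(C - 2*C)) = 3/8 - (-1/C)/8 = 3/8 - (-1)/(8*C) = 3/8 + 1/(8*C))
(817 + M(N(j(2*3, 5))))² = (817 + (⅛)*(1 + 3*3)/3)² = (817 + (⅛)*(⅓)*(1 + 9))² = (817 + (⅛)*(⅓)*10)² = (817 + 5/12)² = (9809/12)² = 96216481/144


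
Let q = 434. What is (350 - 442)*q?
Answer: -39928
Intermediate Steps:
(350 - 442)*q = (350 - 442)*434 = -92*434 = -39928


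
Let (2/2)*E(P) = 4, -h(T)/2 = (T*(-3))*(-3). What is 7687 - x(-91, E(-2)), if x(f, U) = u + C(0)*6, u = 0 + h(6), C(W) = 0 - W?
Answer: 7795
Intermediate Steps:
h(T) = -18*T (h(T) = -2*T*(-3)*(-3) = -2*(-3*T)*(-3) = -18*T)
C(W) = -W
E(P) = 4
u = -108 (u = 0 - 18*6 = 0 - 108 = -108)
x(f, U) = -108 (x(f, U) = -108 - 1*0*6 = -108 + 0*6 = -108 + 0 = -108)
7687 - x(-91, E(-2)) = 7687 - 1*(-108) = 7687 + 108 = 7795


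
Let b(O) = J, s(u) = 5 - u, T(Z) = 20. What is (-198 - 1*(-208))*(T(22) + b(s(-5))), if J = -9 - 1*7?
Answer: 40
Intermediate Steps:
J = -16 (J = -9 - 7 = -16)
b(O) = -16
(-198 - 1*(-208))*(T(22) + b(s(-5))) = (-198 - 1*(-208))*(20 - 16) = (-198 + 208)*4 = 10*4 = 40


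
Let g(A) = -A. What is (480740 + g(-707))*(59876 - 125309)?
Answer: -31502521551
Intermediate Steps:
(480740 + g(-707))*(59876 - 125309) = (480740 - 1*(-707))*(59876 - 125309) = (480740 + 707)*(-65433) = 481447*(-65433) = -31502521551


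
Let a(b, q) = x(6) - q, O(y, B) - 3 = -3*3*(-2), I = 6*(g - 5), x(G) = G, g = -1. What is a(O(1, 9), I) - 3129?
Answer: -3087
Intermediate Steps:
I = -36 (I = 6*(-1 - 5) = 6*(-6) = -36)
O(y, B) = 21 (O(y, B) = 3 - 3*3*(-2) = 3 - 9*(-2) = 3 + 18 = 21)
a(b, q) = 6 - q
a(O(1, 9), I) - 3129 = (6 - 1*(-36)) - 3129 = (6 + 36) - 3129 = 42 - 3129 = -3087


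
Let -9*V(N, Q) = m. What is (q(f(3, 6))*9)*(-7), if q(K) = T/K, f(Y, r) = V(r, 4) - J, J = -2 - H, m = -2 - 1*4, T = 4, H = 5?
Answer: -756/23 ≈ -32.870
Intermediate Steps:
m = -6 (m = -2 - 4 = -6)
V(N, Q) = ⅔ (V(N, Q) = -⅑*(-6) = ⅔)
J = -7 (J = -2 - 1*5 = -2 - 5 = -7)
f(Y, r) = 23/3 (f(Y, r) = ⅔ - 1*(-7) = ⅔ + 7 = 23/3)
q(K) = 4/K
(q(f(3, 6))*9)*(-7) = ((4/(23/3))*9)*(-7) = ((4*(3/23))*9)*(-7) = ((12/23)*9)*(-7) = (108/23)*(-7) = -756/23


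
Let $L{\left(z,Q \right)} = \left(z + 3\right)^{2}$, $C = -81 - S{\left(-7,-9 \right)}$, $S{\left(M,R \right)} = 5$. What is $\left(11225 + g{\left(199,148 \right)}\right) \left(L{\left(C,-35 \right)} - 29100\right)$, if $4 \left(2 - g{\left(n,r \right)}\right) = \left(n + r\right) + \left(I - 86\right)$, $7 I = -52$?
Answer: $- \frac{991819513}{4} \approx -2.4795 \cdot 10^{8}$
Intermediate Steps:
$I = - \frac{52}{7}$ ($I = \frac{1}{7} \left(-52\right) = - \frac{52}{7} \approx -7.4286$)
$C = -86$ ($C = -81 - 5 = -86$)
$L{\left(z,Q \right)} = \left(3 + z\right)^{2}$
$g{\left(n,r \right)} = \frac{355}{14} - \frac{n}{4} - \frac{r}{4}$ ($g{\left(n,r \right)} = 2 - \frac{\left(n + r\right) - \frac{654}{7}}{4} = 2 - \frac{- \frac{654}{7} + n + r}{4} = 2 - \left(- \frac{327}{14} + \frac{n}{4} + \frac{r}{4}\right) = \frac{355}{14} - \frac{n}{4} - \frac{r}{4}$)
$\left(11225 + g{\left(199,148 \right)}\right) \left(L{\left(C,-35 \right)} - 29100\right) = \left(11225 - \frac{1719}{28}\right) \left(\left(3 - 86\right)^{2} - 29100\right) = \left(11225 - \frac{1719}{28}\right) \left(\left(-83\right)^{2} - 29100\right) = \left(11225 - \frac{1719}{28}\right) \left(6889 - 29100\right) = \frac{312581}{28} \left(-22211\right) = - \frac{991819513}{4}$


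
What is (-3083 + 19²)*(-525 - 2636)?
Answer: 8604242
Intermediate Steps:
(-3083 + 19²)*(-525 - 2636) = (-3083 + 361)*(-3161) = -2722*(-3161) = 8604242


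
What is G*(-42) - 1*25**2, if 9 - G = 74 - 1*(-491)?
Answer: 22727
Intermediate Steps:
G = -556 (G = 9 - (74 - 1*(-491)) = 9 - (74 + 491) = 9 - 1*565 = 9 - 565 = -556)
G*(-42) - 1*25**2 = -556*(-42) - 1*25**2 = 23352 - 1*625 = 23352 - 625 = 22727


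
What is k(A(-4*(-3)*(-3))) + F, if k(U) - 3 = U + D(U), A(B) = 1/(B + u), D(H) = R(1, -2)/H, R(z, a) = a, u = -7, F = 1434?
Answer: 65488/43 ≈ 1523.0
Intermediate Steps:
D(H) = -2/H
A(B) = 1/(-7 + B) (A(B) = 1/(B - 7) = 1/(-7 + B))
k(U) = 3 + U - 2/U (k(U) = 3 + (U - 2/U) = 3 + U - 2/U)
k(A(-4*(-3)*(-3))) + F = (3 + 1/(-7 - 4*(-3)*(-3)) - 2/(1/(-7 - 4*(-3)*(-3)))) + 1434 = (3 + 1/(-7 + 12*(-3)) - 2/(1/(-7 + 12*(-3)))) + 1434 = (3 + 1/(-7 - 36) - 2/(1/(-7 - 36))) + 1434 = (3 + 1/(-43) - 2/(1/(-43))) + 1434 = (3 - 1/43 - 2/(-1/43)) + 1434 = (3 - 1/43 - 2*(-43)) + 1434 = (3 - 1/43 + 86) + 1434 = 3826/43 + 1434 = 65488/43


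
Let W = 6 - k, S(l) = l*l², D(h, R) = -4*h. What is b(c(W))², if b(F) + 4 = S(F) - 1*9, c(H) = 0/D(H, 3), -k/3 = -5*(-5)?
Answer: 169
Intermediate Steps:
k = -75 (k = -(-15)*(-5) = -3*25 = -75)
S(l) = l³
W = 81 (W = 6 - 1*(-75) = 6 + 75 = 81)
c(H) = 0 (c(H) = 0/((-4*H)) = 0*(-1/(4*H)) = 0)
b(F) = -13 + F³ (b(F) = -4 + (F³ - 1*9) = -4 + (F³ - 9) = -4 + (-9 + F³) = -13 + F³)
b(c(W))² = (-13 + 0³)² = (-13 + 0)² = (-13)² = 169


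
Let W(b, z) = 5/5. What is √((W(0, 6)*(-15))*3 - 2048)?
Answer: I*√2093 ≈ 45.749*I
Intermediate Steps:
W(b, z) = 1 (W(b, z) = 5*(⅕) = 1)
√((W(0, 6)*(-15))*3 - 2048) = √((1*(-15))*3 - 2048) = √(-15*3 - 2048) = √(-45 - 2048) = √(-2093) = I*√2093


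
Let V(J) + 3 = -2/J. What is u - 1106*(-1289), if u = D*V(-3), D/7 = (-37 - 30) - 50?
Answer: 1427545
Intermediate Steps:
V(J) = -3 - 2/J
D = -819 (D = 7*((-37 - 30) - 50) = 7*(-67 - 50) = 7*(-117) = -819)
u = 1911 (u = -819*(-3 - 2/(-3)) = -819*(-3 - 2*(-1/3)) = -819*(-3 + 2/3) = -819*(-7/3) = 1911)
u - 1106*(-1289) = 1911 - 1106*(-1289) = 1911 + 1425634 = 1427545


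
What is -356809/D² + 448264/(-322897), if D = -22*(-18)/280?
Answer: -564545916233164/3164713497 ≈ -1.7839e+5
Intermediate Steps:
D = 99/70 (D = 396*(1/280) = 99/70 ≈ 1.4143)
-356809/D² + 448264/(-322897) = -356809/((99/70)²) + 448264/(-322897) = -356809/9801/4900 + 448264*(-1/322897) = -356809*4900/9801 - 448264/322897 = -1748364100/9801 - 448264/322897 = -564545916233164/3164713497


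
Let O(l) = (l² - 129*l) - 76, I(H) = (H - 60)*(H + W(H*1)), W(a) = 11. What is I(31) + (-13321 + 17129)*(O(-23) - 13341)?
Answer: -37780386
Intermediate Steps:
I(H) = (-60 + H)*(11 + H) (I(H) = (H - 60)*(H + 11) = (-60 + H)*(11 + H))
O(l) = -76 + l² - 129*l
I(31) + (-13321 + 17129)*(O(-23) - 13341) = (-660 + 31² - 49*31) + (-13321 + 17129)*((-76 + (-23)² - 129*(-23)) - 13341) = (-660 + 961 - 1519) + 3808*((-76 + 529 + 2967) - 13341) = -1218 + 3808*(3420 - 13341) = -1218 + 3808*(-9921) = -1218 - 37779168 = -37780386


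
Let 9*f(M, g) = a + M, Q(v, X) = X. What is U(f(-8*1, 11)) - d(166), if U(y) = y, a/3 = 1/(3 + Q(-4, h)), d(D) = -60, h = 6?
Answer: 1597/27 ≈ 59.148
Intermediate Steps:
a = ⅓ (a = 3/(3 + 6) = 3/9 = 3*(⅑) = ⅓ ≈ 0.33333)
f(M, g) = 1/27 + M/9 (f(M, g) = (⅓ + M)/9 = 1/27 + M/9)
U(f(-8*1, 11)) - d(166) = (1/27 + (-8*1)/9) - 1*(-60) = (1/27 + (⅑)*(-8)) + 60 = (1/27 - 8/9) + 60 = -23/27 + 60 = 1597/27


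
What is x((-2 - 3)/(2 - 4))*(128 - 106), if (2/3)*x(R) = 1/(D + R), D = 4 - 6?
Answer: 66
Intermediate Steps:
D = -2
x(R) = 3/(2*(-2 + R))
x((-2 - 3)/(2 - 4))*(128 - 106) = (3/(2*(-2 + (-2 - 3)/(2 - 4))))*(128 - 106) = (3/(2*(-2 - 5/(-2))))*22 = (3/(2*(-2 - 5*(-1/2))))*22 = (3/(2*(-2 + 5/2)))*22 = (3/(2*(1/2)))*22 = ((3/2)*2)*22 = 3*22 = 66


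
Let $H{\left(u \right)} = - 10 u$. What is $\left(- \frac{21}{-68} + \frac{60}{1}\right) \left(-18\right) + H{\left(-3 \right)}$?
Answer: $- \frac{35889}{34} \approx -1055.6$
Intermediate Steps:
$\left(- \frac{21}{-68} + \frac{60}{1}\right) \left(-18\right) + H{\left(-3 \right)} = \left(- \frac{21}{-68} + \frac{60}{1}\right) \left(-18\right) - -30 = \left(\left(-21\right) \left(- \frac{1}{68}\right) + 60 \cdot 1\right) \left(-18\right) + 30 = \left(\frac{21}{68} + 60\right) \left(-18\right) + 30 = \frac{4101}{68} \left(-18\right) + 30 = - \frac{36909}{34} + 30 = - \frac{35889}{34}$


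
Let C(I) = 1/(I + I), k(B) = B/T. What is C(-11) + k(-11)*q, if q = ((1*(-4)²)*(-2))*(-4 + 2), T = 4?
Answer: -3873/22 ≈ -176.05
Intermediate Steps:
k(B) = B/4
q = 64 (q = ((1*16)*(-2))*(-2) = (16*(-2))*(-2) = -32*(-2) = 64)
C(I) = 1/(2*I)
C(-11) + k(-11)*q = (½)/(-11) + ((¼)*(-11))*64 = (½)*(-1/11) - 11/4*64 = -1/22 - 176 = -3873/22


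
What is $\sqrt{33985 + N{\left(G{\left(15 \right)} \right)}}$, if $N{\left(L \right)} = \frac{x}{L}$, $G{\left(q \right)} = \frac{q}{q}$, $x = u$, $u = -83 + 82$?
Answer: $24 \sqrt{59} \approx 184.35$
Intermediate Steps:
$u = -1$
$x = -1$
$G{\left(q \right)} = 1$
$N{\left(L \right)} = - \frac{1}{L}$
$\sqrt{33985 + N{\left(G{\left(15 \right)} \right)}} = \sqrt{33985 - 1^{-1}} = \sqrt{33985 - 1} = \sqrt{33984} = 24 \sqrt{59}$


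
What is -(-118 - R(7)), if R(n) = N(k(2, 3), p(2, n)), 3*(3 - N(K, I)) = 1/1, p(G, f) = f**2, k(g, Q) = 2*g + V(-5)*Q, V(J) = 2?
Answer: 362/3 ≈ 120.67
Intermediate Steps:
k(g, Q) = 2*Q + 2*g (k(g, Q) = 2*g + 2*Q = 2*Q + 2*g)
N(K, I) = 8/3 (N(K, I) = 3 - 1/3/1 = 3 - 1/3*1 = 3 - 1/3 = 8/3)
R(n) = 8/3
-(-118 - R(7)) = -(-118 - 1*8/3) = -(-118 - 8/3) = -1*(-362/3) = 362/3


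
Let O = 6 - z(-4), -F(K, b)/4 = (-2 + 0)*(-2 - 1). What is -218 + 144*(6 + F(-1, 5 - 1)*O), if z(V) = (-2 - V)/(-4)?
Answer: -21818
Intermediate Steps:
z(V) = 1/2 + V/4 (z(V) = (-2 - V)*(-1/4) = 1/2 + V/4)
F(K, b) = -24 (F(K, b) = -4*(-2 + 0)*(-2 - 1) = -(-8)*(-3) = -4*6 = -24)
O = 13/2 (O = 6 - (1/2 + (1/4)*(-4)) = 6 - (1/2 - 1) = 6 - 1*(-1/2) = 6 + 1/2 = 13/2 ≈ 6.5000)
-218 + 144*(6 + F(-1, 5 - 1)*O) = -218 + 144*(6 - 24*13/2) = -218 + 144*(6 - 156) = -218 + 144*(-150) = -218 - 21600 = -21818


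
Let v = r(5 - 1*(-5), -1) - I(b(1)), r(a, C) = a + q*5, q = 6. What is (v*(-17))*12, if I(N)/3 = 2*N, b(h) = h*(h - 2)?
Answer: -9384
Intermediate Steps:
b(h) = h*(-2 + h)
r(a, C) = 30 + a (r(a, C) = a + 6*5 = a + 30 = 30 + a)
I(N) = 6*N (I(N) = 3*(2*N) = 6*N)
v = 46 (v = (30 + (5 - 1*(-5))) - 6*1*(-2 + 1) = (30 + (5 + 5)) - 6*1*(-1) = (30 + 10) - 6*(-1) = 40 - 1*(-6) = 40 + 6 = 46)
(v*(-17))*12 = (46*(-17))*12 = -782*12 = -9384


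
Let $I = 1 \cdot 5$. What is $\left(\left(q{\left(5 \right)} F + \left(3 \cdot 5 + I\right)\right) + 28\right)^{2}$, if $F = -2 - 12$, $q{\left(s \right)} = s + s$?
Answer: $8464$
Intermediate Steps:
$q{\left(s \right)} = 2 s$
$I = 5$
$F = -14$ ($F = -2 - 12 = -14$)
$\left(\left(q{\left(5 \right)} F + \left(3 \cdot 5 + I\right)\right) + 28\right)^{2} = \left(\left(2 \cdot 5 \left(-14\right) + \left(3 \cdot 5 + 5\right)\right) + 28\right)^{2} = \left(\left(10 \left(-14\right) + \left(15 + 5\right)\right) + 28\right)^{2} = \left(\left(-140 + 20\right) + 28\right)^{2} = \left(-120 + 28\right)^{2} = \left(-92\right)^{2} = 8464$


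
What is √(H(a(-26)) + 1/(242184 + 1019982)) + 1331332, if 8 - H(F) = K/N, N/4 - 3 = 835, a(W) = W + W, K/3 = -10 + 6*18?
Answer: 1331332 + √2212907722043696277/528847554 ≈ 1.3313e+6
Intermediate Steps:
K = 294 (K = 3*(-10 + 6*18) = 3*(-10 + 108) = 3*98 = 294)
a(W) = 2*W
N = 3352 (N = 12 + 4*835 = 12 + 3340 = 3352)
H(F) = 13261/1676 (H(F) = 8 - 294/3352 = 8 - 1*147/1676 = 8 - 147/1676 = 13261/1676)
√(H(a(-26)) + 1/(242184 + 1019982)) + 1331332 = √(13261/1676 + 1/(242184 + 1019982)) + 1331332 = √(13261/1676 + 1/1262166) + 1331332 = √(8368792501/1057695108) + 1331332 = √2212907722043696277/528847554 + 1331332 = 1331332 + √2212907722043696277/528847554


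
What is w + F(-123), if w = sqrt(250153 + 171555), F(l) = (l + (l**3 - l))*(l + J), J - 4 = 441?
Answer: -599199174 + 2*sqrt(105427) ≈ -5.9920e+8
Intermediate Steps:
J = 445 (J = 4 + 441 = 445)
F(l) = l**3*(445 + l) (F(l) = (l + (l**3 - l))*(l + 445) = l**3*(445 + l))
w = 2*sqrt(105427) (w = sqrt(421708) = 2*sqrt(105427) ≈ 649.39)
w + F(-123) = 2*sqrt(105427) + (-123)**3*(445 - 123) = 2*sqrt(105427) - 1860867*322 = 2*sqrt(105427) - 599199174 = -599199174 + 2*sqrt(105427)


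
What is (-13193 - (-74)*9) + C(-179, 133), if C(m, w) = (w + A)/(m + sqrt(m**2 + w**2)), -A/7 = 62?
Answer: -31663426/2527 - 43*sqrt(49730)/2527 ≈ -12534.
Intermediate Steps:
A = -434 (A = -7*62 = -434)
C(m, w) = (-434 + w)/(m + sqrt(m**2 + w**2)) (C(m, w) = (w - 434)/(m + sqrt(m**2 + w**2)) = (-434 + w)/(m + sqrt(m**2 + w**2)))
(-13193 - (-74)*9) + C(-179, 133) = (-13193 - (-74)*9) + (-434 + 133)/(-179 + sqrt((-179)**2 + 133**2)) = (-13193 - 1*(-666)) - 301/(-179 + sqrt(32041 + 17689)) = (-13193 + 666) - 301/(-179 + sqrt(49730)) = -12527 - 301/(-179 + sqrt(49730))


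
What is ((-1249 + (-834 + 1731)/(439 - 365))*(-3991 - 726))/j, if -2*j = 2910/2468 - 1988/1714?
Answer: -456583881054634/752543 ≈ -6.0672e+8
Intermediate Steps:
j = -20339/2115076 (j = -(2910/2468 - 1988/1714)/2 = -(2910*(1/2468) - 1988*1/1714)/2 = -(1455/1234 - 994/857)/2 = -½*20339/1057538 = -20339/2115076 ≈ -0.0096162)
((-1249 + (-834 + 1731)/(439 - 365))*(-3991 - 726))/j = ((-1249 + (-834 + 1731)/(439 - 365))*(-3991 - 726))/(-20339/2115076) = ((-1249 + 897/74)*(-4717))*(-2115076/20339) = -91529/74*(-4717)*(-2115076/20339) = (431742293/74)*(-2115076/20339) = -456583881054634/752543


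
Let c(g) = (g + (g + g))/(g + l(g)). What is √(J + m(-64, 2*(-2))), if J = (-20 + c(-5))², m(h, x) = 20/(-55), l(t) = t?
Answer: 7*√3377/22 ≈ 18.490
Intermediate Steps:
m(h, x) = -4/11 (m(h, x) = 20*(-1/55) = -4/11)
c(g) = 3/2 (c(g) = (g + (g + g))/(g + g) = (g + 2*g)/((2*g)) = (3*g)*(1/(2*g)) = 3/2)
J = 1369/4 (J = (-20 + 3/2)² = (-37/2)² = 1369/4 ≈ 342.25)
√(J + m(-64, 2*(-2))) = √(1369/4 - 4/11) = √(15043/44) = 7*√3377/22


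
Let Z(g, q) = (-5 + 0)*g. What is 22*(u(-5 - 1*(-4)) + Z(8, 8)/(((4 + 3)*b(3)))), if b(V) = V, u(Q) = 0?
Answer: -880/21 ≈ -41.905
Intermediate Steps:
Z(g, q) = -5*g
22*(u(-5 - 1*(-4)) + Z(8, 8)/(((4 + 3)*b(3)))) = 22*(0 + (-5*8)/(((4 + 3)*3))) = 22*(0 - 40/(7*3)) = 22*(0 - 40/21) = 22*(-40/21) = -880/21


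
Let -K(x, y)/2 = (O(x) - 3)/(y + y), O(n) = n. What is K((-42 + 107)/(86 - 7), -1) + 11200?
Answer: 884628/79 ≈ 11198.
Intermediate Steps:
K(x, y) = -(-3 + x)/y (K(x, y) = -2*(x - 3)/(y + y) = -2*(-3 + x)/(2*y) = -2*(-3 + x)*1/(2*y) = -(-3 + x)/y)
K((-42 + 107)/(86 - 7), -1) + 11200 = (3 - (-42 + 107)/(86 - 7))/(-1) + 11200 = -(3 - 65/79) + 11200 = -1*172/79 + 11200 = -172/79 + 11200 = 884628/79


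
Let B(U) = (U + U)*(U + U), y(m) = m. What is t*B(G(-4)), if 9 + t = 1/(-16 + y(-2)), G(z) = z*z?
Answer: -83456/9 ≈ -9272.9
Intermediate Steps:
G(z) = z²
t = -163/18 (t = -9 + 1/(-16 - 2) = -9 + 1/(-18) = -9 - 1/18 = -163/18 ≈ -9.0556)
B(U) = 4*U² (B(U) = (2*U)*(2*U) = 4*U²)
t*B(G(-4)) = -326*((-4)²)²/9 = -326*16²/9 = -326*256/9 = -163/18*1024 = -83456/9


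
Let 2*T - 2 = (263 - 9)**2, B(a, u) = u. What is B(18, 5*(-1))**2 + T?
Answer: 32284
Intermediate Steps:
T = 32259 (T = 1 + (263 - 9)**2/2 = 1 + (1/2)*254**2 = 1 + (1/2)*64516 = 1 + 32258 = 32259)
B(18, 5*(-1))**2 + T = (5*(-1))**2 + 32259 = (-5)**2 + 32259 = 25 + 32259 = 32284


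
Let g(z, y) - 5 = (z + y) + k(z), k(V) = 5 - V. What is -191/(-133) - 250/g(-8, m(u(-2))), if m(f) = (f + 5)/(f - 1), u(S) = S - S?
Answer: -6459/133 ≈ -48.564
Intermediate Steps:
u(S) = 0
m(f) = (5 + f)/(-1 + f)
g(z, y) = 10 + y (g(z, y) = 5 + ((z + y) + (5 - z)) = 5 + ((y + z) + (5 - z)) = 5 + (5 + y) = 10 + y)
-191/(-133) - 250/g(-8, m(u(-2))) = -191/(-133) - 250/(10 + (5 + 0)/(-1 + 0)) = -191*(-1/133) - 250/(10 + 5/(-1)) = 191/133 - 250/(10 - 1*5) = 191/133 - 250/(10 - 5) = 191/133 - 250/5 = 191/133 - 250*⅕ = 191/133 - 50 = -6459/133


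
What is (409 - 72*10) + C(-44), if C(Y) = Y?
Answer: -355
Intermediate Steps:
(409 - 72*10) + C(-44) = (409 - 72*10) - 44 = (409 - 720) - 44 = -311 - 44 = -355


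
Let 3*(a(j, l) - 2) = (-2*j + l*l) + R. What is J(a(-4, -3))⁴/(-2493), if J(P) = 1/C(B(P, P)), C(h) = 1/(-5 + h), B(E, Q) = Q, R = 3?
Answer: -14641/201933 ≈ -0.072504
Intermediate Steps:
a(j, l) = 3 - 2*j/3 + l²/3 (a(j, l) = 2 + ((-2*j + l*l) + 3)/3 = 2 + ((-2*j + l²) + 3)/3 = 2 + ((l² - 2*j) + 3)/3 = 2 + (3 + l² - 2*j)/3 = 2 + (1 - 2*j/3 + l²/3) = 3 - 2*j/3 + l²/3)
J(P) = -5 + P (J(P) = 1/(1/(-5 + P)) = -5 + P)
J(a(-4, -3))⁴/(-2493) = (-5 + (3 - ⅔*(-4) + (⅓)*(-3)²))⁴/(-2493) = (-5 + (3 + 8/3 + (⅓)*9))⁴*(-1/2493) = (-5 + (3 + 8/3 + 3))⁴*(-1/2493) = (-5 + 26/3)⁴*(-1/2493) = (11/3)⁴*(-1/2493) = (14641/81)*(-1/2493) = -14641/201933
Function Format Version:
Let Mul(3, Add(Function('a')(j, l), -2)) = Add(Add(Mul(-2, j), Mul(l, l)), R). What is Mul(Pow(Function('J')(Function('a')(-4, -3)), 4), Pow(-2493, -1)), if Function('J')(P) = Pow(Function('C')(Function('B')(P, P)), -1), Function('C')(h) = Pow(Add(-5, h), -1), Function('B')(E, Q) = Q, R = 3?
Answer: Rational(-14641, 201933) ≈ -0.072504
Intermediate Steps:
Function('a')(j, l) = Add(3, Mul(Rational(-2, 3), j), Mul(Rational(1, 3), Pow(l, 2))) (Function('a')(j, l) = Add(2, Mul(Rational(1, 3), Add(Add(Mul(-2, j), Mul(l, l)), 3))) = Add(2, Mul(Rational(1, 3), Add(Add(Mul(-2, j), Pow(l, 2)), 3))) = Add(2, Mul(Rational(1, 3), Add(Add(Pow(l, 2), Mul(-2, j)), 3))) = Add(2, Mul(Rational(1, 3), Add(3, Pow(l, 2), Mul(-2, j)))) = Add(2, Add(1, Mul(Rational(-2, 3), j), Mul(Rational(1, 3), Pow(l, 2)))) = Add(3, Mul(Rational(-2, 3), j), Mul(Rational(1, 3), Pow(l, 2))))
Function('J')(P) = Add(-5, P) (Function('J')(P) = Pow(Pow(Add(-5, P), -1), -1) = Add(-5, P))
Mul(Pow(Function('J')(Function('a')(-4, -3)), 4), Pow(-2493, -1)) = Mul(Pow(Add(-5, Add(3, Mul(Rational(-2, 3), -4), Mul(Rational(1, 3), Pow(-3, 2)))), 4), Pow(-2493, -1)) = Mul(Pow(Add(-5, Add(3, Rational(8, 3), Mul(Rational(1, 3), 9))), 4), Rational(-1, 2493)) = Mul(Pow(Add(-5, Add(3, Rational(8, 3), 3)), 4), Rational(-1, 2493)) = Mul(Pow(Add(-5, Rational(26, 3)), 4), Rational(-1, 2493)) = Mul(Pow(Rational(11, 3), 4), Rational(-1, 2493)) = Mul(Rational(14641, 81), Rational(-1, 2493)) = Rational(-14641, 201933)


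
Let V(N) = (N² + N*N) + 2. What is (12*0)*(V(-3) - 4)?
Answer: 0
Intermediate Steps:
V(N) = 2 + 2*N² (V(N) = (N² + N²) + 2 = 2*N² + 2 = 2 + 2*N²)
(12*0)*(V(-3) - 4) = (12*0)*((2 + 2*(-3)²) - 4) = 0*((2 + 2*9) - 4) = 0*((2 + 18) - 4) = 0*(20 - 4) = 0*16 = 0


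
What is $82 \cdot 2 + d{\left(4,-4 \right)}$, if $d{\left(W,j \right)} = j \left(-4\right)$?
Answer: $180$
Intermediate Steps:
$d{\left(W,j \right)} = - 4 j$
$82 \cdot 2 + d{\left(4,-4 \right)} = 82 \cdot 2 - -16 = 164 + 16 = 180$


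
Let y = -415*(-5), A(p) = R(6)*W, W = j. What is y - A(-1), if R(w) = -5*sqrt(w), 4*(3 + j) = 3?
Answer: 2075 - 45*sqrt(6)/4 ≈ 2047.4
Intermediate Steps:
j = -9/4 (j = -3 + (1/4)*3 = -3 + 3/4 = -9/4 ≈ -2.2500)
W = -9/4 ≈ -2.2500
A(p) = 45*sqrt(6)/4 (A(p) = -5*sqrt(6)*(-9/4) = 45*sqrt(6)/4)
y = 2075
y - A(-1) = 2075 - 45*sqrt(6)/4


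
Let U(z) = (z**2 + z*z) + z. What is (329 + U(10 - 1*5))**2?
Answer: 147456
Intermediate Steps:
U(z) = z + 2*z**2 (U(z) = (z**2 + z**2) + z = 2*z**2 + z = z + 2*z**2)
(329 + U(10 - 1*5))**2 = (329 + (10 - 1*5)*(1 + 2*(10 - 1*5)))**2 = (329 + (10 - 5)*(1 + 2*(10 - 5)))**2 = (329 + 5*(1 + 2*5))**2 = (329 + 5*(1 + 10))**2 = (329 + 5*11)**2 = (329 + 55)**2 = 384**2 = 147456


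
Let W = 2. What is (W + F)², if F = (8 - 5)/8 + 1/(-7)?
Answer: 15625/3136 ≈ 4.9825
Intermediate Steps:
F = 13/56 (F = 3*(⅛) + 1*(-⅐) = 3/8 - ⅐ = 13/56 ≈ 0.23214)
(W + F)² = (2 + 13/56)² = (125/56)² = 15625/3136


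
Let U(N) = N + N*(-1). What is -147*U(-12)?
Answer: 0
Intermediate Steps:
U(N) = 0 (U(N) = N - N = 0)
-147*U(-12) = -147*0 = 0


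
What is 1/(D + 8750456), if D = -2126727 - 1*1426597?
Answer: 1/5197132 ≈ 1.9241e-7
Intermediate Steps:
D = -3553324 (D = -2126727 - 1426597 = -3553324)
1/(D + 8750456) = 1/(-3553324 + 8750456) = 1/5197132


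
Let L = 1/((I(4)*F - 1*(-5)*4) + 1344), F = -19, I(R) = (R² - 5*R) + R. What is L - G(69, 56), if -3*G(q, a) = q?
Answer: 31373/1364 ≈ 23.001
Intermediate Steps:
G(q, a) = -q/3
I(R) = R² - 4*R
L = 1/1364 (L = 1/(((4*(-4 + 4))*(-19) - 1*(-5)*4) + 1344) = 1/(((4*0)*(-19) + 5*4) + 1344) = 1/((0*(-19) + 20) + 1344) = 1/((0 + 20) + 1344) = 1/(20 + 1344) = 1/1364 ≈ 0.00073314)
L - G(69, 56) = 1/1364 - (-1)*69/3 = 1/1364 - 1*(-23) = 1/1364 + 23 = 31373/1364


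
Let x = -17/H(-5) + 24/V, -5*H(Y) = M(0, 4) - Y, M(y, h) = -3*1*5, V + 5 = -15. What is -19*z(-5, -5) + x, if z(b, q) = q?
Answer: 853/10 ≈ 85.300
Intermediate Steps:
V = -20 (V = -5 - 15 = -20)
M(y, h) = -15 (M(y, h) = -3*5 = -15)
H(Y) = 3 + Y/5 (H(Y) = -(-15 - Y)/5 = 3 + Y/5)
x = -97/10 (x = -17/(3 + (1/5)*(-5)) + 24/(-20) = -17/(3 - 1) + 24*(-1/20) = -17/2 - 6/5 = -97/10 ≈ -9.7000)
-19*z(-5, -5) + x = -19*(-5) - 97/10 = 95 - 97/10 = 853/10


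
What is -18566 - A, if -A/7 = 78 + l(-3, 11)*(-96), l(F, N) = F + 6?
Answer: -20036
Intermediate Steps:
l(F, N) = 6 + F
A = 1470 (A = -7*(78 + (6 - 3)*(-96)) = -7*(78 + 3*(-96)) = -7*(78 - 288) = -7*(-210) = 1470)
-18566 - A = -18566 - 1*1470 = -18566 - 1470 = -20036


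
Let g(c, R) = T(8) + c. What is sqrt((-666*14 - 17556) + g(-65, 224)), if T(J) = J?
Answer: 3*I*sqrt(2993) ≈ 164.13*I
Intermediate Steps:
g(c, R) = 8 + c
sqrt((-666*14 - 17556) + g(-65, 224)) = sqrt((-666*14 - 17556) + (8 - 65)) = sqrt((-9324 - 17556) - 57) = sqrt(-26880 - 57) = sqrt(-26937) = 3*I*sqrt(2993)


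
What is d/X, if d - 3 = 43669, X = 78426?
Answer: 21836/39213 ≈ 0.55686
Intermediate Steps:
d = 43672 (d = 3 + 43669 = 43672)
d/X = 43672/78426 = 43672*(1/78426) = 21836/39213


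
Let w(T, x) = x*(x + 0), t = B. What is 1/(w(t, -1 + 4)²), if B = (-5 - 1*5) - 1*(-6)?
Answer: 1/81 ≈ 0.012346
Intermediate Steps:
B = -4 (B = (-5 - 5) + 6 = -10 + 6 = -4)
t = -4
w(T, x) = x² (w(T, x) = x*x = x²)
1/(w(t, -1 + 4)²) = 1/(((-1 + 4)²)²) = 1/((3²)²) = 1/(9²) = 1/81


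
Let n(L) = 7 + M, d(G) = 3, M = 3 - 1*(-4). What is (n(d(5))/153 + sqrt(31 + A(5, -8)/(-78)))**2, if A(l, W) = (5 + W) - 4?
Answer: 18927371/608634 + 70*sqrt(7566)/5967 ≈ 32.119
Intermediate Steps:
M = 7 (M = 3 + 4 = 7)
A(l, W) = 1 + W
n(L) = 14 (n(L) = 7 + 7 = 14)
(n(d(5))/153 + sqrt(31 + A(5, -8)/(-78)))**2 = (14/153 + sqrt(31 + (1 - 8)/(-78)))**2 = (14*(1/153) + sqrt(31 - 7*(-1/78)))**2 = (14/153 + sqrt(31 + 7/78))**2 = (14/153 + sqrt(2425/78))**2 = (14/153 + 5*sqrt(7566)/78)**2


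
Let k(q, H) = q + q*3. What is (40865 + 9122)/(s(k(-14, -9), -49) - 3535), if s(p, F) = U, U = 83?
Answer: -49987/3452 ≈ -14.481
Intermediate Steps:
k(q, H) = 4*q (k(q, H) = q + 3*q = 4*q)
s(p, F) = 83
(40865 + 9122)/(s(k(-14, -9), -49) - 3535) = (40865 + 9122)/(83 - 3535) = 49987/(-3452) = 49987*(-1/3452) = -49987/3452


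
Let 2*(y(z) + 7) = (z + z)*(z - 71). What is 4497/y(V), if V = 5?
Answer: -4497/337 ≈ -13.344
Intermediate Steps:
y(z) = -7 + z*(-71 + z) (y(z) = -7 + ((z + z)*(z - 71))/2 = -7 + ((2*z)*(-71 + z))/2 = -7 + (2*z*(-71 + z))/2 = -7 + z*(-71 + z))
4497/y(V) = 4497/(-7 + 5² - 71*5) = 4497/(-7 + 25 - 355) = 4497/(-337) = 4497*(-1/337) = -4497/337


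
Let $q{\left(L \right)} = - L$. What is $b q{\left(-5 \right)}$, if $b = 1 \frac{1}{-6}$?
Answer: $- \frac{5}{6} \approx -0.83333$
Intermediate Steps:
$b = - \frac{1}{6}$ ($b = 1 \left(- \frac{1}{6}\right) = - \frac{1}{6} \approx -0.16667$)
$b q{\left(-5 \right)} = - \frac{\left(-1\right) \left(-5\right)}{6} = \left(- \frac{1}{6}\right) 5 = - \frac{5}{6}$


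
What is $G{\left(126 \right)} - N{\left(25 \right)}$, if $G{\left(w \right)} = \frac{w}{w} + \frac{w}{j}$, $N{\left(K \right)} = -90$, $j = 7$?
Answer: $109$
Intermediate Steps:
$G{\left(w \right)} = 1 + \frac{w}{7}$ ($G{\left(w \right)} = \frac{w}{w} + \frac{w}{7} = 1 + w \frac{1}{7} = 1 + \frac{w}{7}$)
$G{\left(126 \right)} - N{\left(25 \right)} = \left(1 + \frac{1}{7} \cdot 126\right) - -90 = \left(1 + 18\right) + 90 = 19 + 90 = 109$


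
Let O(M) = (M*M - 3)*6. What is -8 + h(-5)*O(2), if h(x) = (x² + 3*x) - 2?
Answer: 40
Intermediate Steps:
h(x) = -2 + x² + 3*x
O(M) = -18 + 6*M² (O(M) = (M² - 3)*6 = (-3 + M²)*6 = -18 + 6*M²)
-8 + h(-5)*O(2) = -8 + (-2 + (-5)² + 3*(-5))*(-18 + 6*2²) = -8 + (-2 + 25 - 15)*(-18 + 6*4) = -8 + 8*(-18 + 24) = -8 + 8*6 = -8 + 48 = 40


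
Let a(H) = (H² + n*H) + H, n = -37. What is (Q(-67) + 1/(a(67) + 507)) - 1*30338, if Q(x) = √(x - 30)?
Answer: -78393391/2584 + I*√97 ≈ -30338.0 + 9.8489*I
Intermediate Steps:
a(H) = H² - 36*H (a(H) = (H² - 37*H) + H = H² - 36*H)
Q(x) = √(-30 + x)
(Q(-67) + 1/(a(67) + 507)) - 1*30338 = (√(-30 - 67) + 1/(67*(-36 + 67) + 507)) - 1*30338 = (√(-97) + 1/(67*31 + 507)) - 30338 = (I*√97 + 1/(2077 + 507)) - 30338 = (I*√97 + 1/2584) - 30338 = (1/2584 + I*√97) - 30338 = -78393391/2584 + I*√97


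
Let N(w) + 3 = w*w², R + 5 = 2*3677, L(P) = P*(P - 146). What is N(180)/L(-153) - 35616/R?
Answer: 13743340267/112064901 ≈ 122.64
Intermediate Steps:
L(P) = P*(-146 + P)
R = 7349 (R = -5 + 2*3677 = -5 + 7354 = 7349)
N(w) = -3 + w³ (N(w) = -3 + w*w² = -3 + w³)
N(180)/L(-153) - 35616/R = (-3 + 180³)/((-153*(-146 - 153))) - 35616/7349 = (-3 + 5832000)/((-153*(-299))) - 35616*1/7349 = 5831997/45747 - 35616/7349 = 5831997*(1/45747) - 35616/7349 = 1943999/15249 - 35616/7349 = 13743340267/112064901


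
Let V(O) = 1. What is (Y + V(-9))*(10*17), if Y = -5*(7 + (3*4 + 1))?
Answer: -16830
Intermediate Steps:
Y = -100 (Y = -5*(7 + (12 + 1)) = -5*(7 + 13) = -5*20 = -100)
(Y + V(-9))*(10*17) = (-100 + 1)*(10*17) = -99*170 = -16830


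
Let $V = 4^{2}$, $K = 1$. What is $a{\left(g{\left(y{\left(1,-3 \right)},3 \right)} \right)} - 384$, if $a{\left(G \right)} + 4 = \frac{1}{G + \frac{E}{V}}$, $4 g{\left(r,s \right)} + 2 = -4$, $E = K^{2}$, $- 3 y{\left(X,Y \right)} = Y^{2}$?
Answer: $- \frac{8940}{23} \approx -388.7$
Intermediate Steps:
$y{\left(X,Y \right)} = - \frac{Y^{2}}{3}$
$E = 1$ ($E = 1^{2} = 1$)
$g{\left(r,s \right)} = - \frac{3}{2}$ ($g{\left(r,s \right)} = - \frac{1}{2} + \frac{1}{4} \left(-4\right) = - \frac{1}{2} - 1 = - \frac{3}{2}$)
$V = 16$
$a{\left(G \right)} = -4 + \frac{1}{\frac{1}{16} + G}$ ($a{\left(G \right)} = -4 + \frac{1}{G + 1 \cdot \frac{1}{16}} = -4 + \frac{1}{G + \frac{1}{16}} = -4 + \frac{1}{\frac{1}{16} + G}$)
$a{\left(g{\left(y{\left(1,-3 \right)},3 \right)} \right)} - 384 = \frac{4 \left(3 - -24\right)}{1 + 16 \left(- \frac{3}{2}\right)} - 384 = \frac{4 \left(3 + 24\right)}{1 - 24} - 384 = 4 \frac{1}{-23} \cdot 27 - 384 = 4 \left(- \frac{1}{23}\right) 27 - 384 = - \frac{108}{23} - 384 = - \frac{8940}{23}$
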